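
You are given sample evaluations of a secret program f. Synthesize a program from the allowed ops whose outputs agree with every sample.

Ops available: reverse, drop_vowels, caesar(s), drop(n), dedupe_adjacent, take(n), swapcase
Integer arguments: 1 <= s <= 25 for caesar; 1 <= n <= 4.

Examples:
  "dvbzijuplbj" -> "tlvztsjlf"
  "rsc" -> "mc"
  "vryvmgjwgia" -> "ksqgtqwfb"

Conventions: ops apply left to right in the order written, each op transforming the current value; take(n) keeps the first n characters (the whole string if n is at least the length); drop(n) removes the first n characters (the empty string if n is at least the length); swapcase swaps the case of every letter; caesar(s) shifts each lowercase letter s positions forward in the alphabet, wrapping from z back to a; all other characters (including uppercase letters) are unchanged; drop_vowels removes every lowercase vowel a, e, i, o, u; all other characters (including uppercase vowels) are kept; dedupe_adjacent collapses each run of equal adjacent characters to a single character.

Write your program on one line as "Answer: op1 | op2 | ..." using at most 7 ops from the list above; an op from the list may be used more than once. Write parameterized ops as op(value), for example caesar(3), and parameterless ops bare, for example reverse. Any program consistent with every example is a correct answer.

drop(1) | swapcase | reverse | swapcase | caesar(10) | drop_vowels

Check, running the answer program on each example:
  "dvbzijuplbj" -> "vbzijuplbj" -> "VBZIJUPLBJ" -> "JBLPUJIZBV" -> "jblpujizbv" -> "tlvzetsjlf" -> "tlvztsjlf"
  "rsc" -> "sc" -> "SC" -> "CS" -> "cs" -> "mc" -> "mc"
  "vryvmgjwgia" -> "ryvmgjwgia" -> "RYVMGJWGIA" -> "AIGWJGMVYR" -> "aigwjgmvyr" -> "ksqgtqwfib" -> "ksqgtqwfb"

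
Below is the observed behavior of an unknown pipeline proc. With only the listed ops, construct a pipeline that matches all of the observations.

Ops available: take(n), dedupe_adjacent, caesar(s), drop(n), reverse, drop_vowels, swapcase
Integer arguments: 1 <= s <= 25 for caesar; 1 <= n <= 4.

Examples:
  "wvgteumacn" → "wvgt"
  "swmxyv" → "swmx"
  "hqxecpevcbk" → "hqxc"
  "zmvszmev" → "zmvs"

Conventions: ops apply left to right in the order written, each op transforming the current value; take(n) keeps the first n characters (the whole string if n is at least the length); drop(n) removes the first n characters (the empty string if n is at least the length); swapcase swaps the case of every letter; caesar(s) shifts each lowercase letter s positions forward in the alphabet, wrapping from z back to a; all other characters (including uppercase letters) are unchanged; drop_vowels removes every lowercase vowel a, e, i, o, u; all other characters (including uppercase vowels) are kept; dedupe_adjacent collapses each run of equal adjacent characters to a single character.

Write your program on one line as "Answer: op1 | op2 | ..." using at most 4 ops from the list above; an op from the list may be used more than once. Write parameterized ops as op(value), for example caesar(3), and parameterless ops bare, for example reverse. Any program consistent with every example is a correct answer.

drop_vowels | swapcase | take(4) | swapcase

Check, running the answer program on each example:
  "wvgteumacn" -> "wvgtmcn" -> "WVGTMCN" -> "WVGT" -> "wvgt"
  "swmxyv" -> "swmxyv" -> "SWMXYV" -> "SWMX" -> "swmx"
  "hqxecpevcbk" -> "hqxcpvcbk" -> "HQXCPVCBK" -> "HQXC" -> "hqxc"
  "zmvszmev" -> "zmvszmv" -> "ZMVSZMV" -> "ZMVS" -> "zmvs"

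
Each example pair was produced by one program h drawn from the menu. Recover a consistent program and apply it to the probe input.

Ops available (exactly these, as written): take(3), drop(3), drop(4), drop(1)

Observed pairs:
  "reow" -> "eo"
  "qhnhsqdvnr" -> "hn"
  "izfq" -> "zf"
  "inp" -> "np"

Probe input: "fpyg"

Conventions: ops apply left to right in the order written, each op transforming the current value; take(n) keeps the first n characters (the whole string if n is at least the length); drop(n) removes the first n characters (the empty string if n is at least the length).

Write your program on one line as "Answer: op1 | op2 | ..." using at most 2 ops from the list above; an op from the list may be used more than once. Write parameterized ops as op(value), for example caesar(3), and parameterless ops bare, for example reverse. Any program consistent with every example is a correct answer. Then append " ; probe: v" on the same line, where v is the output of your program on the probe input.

take(3) | drop(1) ; probe: "py"

Check, running the answer program on each example:
  "reow" -> "reo" -> "eo"
  "qhnhsqdvnr" -> "qhn" -> "hn"
  "izfq" -> "izf" -> "zf"
  "inp" -> "inp" -> "np"
  probe: "fpyg" -> "fpy" -> "py"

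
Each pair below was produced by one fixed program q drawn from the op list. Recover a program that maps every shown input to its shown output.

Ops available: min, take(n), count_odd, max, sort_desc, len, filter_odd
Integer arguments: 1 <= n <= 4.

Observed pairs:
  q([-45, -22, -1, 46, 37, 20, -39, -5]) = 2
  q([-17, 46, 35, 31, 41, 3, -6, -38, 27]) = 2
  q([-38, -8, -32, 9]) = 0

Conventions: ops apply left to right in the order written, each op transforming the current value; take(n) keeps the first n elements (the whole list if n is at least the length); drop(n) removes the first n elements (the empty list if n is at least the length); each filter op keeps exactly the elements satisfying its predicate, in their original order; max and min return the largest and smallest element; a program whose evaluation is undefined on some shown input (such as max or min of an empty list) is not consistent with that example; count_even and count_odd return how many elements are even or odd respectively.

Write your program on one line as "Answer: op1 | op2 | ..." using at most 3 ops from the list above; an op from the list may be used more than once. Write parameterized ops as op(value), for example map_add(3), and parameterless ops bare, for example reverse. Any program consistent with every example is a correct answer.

take(3) | count_odd

Check, running the answer program on each example:
  [-45, -22, -1, 46, 37, 20, -39, -5] -> [-45, -22, -1] -> 2
  [-17, 46, 35, 31, 41, 3, -6, -38, 27] -> [-17, 46, 35] -> 2
  [-38, -8, -32, 9] -> [-38, -8, -32] -> 0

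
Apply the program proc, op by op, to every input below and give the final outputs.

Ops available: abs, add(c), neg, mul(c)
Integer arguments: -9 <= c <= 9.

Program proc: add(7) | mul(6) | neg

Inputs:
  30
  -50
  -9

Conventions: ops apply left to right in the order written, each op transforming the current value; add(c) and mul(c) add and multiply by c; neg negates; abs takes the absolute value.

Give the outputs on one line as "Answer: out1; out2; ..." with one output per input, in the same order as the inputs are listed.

Execution, op by op:
  30 -> 37 -> 222 -> -222
  -50 -> -43 -> -258 -> 258
  -9 -> -2 -> -12 -> 12

-222; 258; 12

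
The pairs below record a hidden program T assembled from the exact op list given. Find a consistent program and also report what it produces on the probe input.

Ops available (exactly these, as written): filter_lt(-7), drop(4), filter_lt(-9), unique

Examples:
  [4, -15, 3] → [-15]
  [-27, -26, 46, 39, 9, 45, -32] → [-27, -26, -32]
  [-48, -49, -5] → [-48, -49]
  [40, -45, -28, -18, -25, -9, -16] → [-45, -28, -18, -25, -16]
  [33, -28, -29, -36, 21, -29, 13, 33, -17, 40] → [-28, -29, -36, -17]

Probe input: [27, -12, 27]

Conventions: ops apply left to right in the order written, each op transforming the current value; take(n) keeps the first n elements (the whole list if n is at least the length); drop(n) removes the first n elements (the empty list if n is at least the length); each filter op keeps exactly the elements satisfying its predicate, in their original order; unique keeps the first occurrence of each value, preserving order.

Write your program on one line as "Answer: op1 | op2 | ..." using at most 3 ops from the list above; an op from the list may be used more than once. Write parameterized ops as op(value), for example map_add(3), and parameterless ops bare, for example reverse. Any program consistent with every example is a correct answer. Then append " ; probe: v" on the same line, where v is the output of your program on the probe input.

unique | filter_lt(-9) ; probe: [-12]

Check, running the answer program on each example:
  [4, -15, 3] -> [4, -15, 3] -> [-15]
  [-27, -26, 46, 39, 9, 45, -32] -> [-27, -26, 46, 39, 9, 45, -32] -> [-27, -26, -32]
  [-48, -49, -5] -> [-48, -49, -5] -> [-48, -49]
  [40, -45, -28, -18, -25, -9, -16] -> [40, -45, -28, -18, -25, -9, -16] -> [-45, -28, -18, -25, -16]
  [33, -28, -29, -36, 21, -29, 13, 33, -17, 40] -> [33, -28, -29, -36, 21, 13, -17, 40] -> [-28, -29, -36, -17]
  probe: [27, -12, 27] -> [27, -12] -> [-12]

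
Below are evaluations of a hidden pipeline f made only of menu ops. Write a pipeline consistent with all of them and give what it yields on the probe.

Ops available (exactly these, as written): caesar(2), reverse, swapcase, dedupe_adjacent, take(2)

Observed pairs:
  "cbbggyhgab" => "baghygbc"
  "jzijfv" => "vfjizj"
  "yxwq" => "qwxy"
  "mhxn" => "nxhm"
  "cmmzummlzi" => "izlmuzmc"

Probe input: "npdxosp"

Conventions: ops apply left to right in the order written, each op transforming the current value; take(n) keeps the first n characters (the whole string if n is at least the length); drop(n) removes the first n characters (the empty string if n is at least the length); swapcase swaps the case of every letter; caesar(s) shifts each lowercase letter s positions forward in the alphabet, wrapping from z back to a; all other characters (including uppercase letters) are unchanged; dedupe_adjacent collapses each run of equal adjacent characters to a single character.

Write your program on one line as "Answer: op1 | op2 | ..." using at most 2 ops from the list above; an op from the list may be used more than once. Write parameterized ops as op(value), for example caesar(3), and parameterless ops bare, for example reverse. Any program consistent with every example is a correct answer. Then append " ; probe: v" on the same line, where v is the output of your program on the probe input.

dedupe_adjacent | reverse ; probe: "psoxdpn"

Check, running the answer program on each example:
  "cbbggyhgab" -> "cbgyhgab" -> "baghygbc"
  "jzijfv" -> "jzijfv" -> "vfjizj"
  "yxwq" -> "yxwq" -> "qwxy"
  "mhxn" -> "mhxn" -> "nxhm"
  "cmmzummlzi" -> "cmzumlzi" -> "izlmuzmc"
  probe: "npdxosp" -> "npdxosp" -> "psoxdpn"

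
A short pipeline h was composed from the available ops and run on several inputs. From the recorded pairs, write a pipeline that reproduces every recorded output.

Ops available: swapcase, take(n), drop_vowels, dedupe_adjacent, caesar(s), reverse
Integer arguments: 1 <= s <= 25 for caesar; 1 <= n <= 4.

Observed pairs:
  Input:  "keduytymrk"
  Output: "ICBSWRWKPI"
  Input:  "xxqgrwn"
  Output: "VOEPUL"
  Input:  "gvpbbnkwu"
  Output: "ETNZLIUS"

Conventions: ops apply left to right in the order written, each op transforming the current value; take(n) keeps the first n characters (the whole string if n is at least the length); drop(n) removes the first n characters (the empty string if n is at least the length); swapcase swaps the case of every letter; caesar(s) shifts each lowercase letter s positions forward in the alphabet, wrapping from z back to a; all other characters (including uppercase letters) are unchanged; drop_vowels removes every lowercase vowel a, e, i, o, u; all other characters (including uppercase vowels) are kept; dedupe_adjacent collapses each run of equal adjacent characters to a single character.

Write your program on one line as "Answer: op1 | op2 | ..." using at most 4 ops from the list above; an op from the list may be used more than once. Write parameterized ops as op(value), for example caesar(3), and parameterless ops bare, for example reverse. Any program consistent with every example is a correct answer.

caesar(5) | dedupe_adjacent | caesar(19) | swapcase

Check, running the answer program on each example:
  "keduytymrk" -> "pjizdydrwp" -> "pjizdydrwp" -> "icbswrwkpi" -> "ICBSWRWKPI"
  "xxqgrwn" -> "ccvlwbs" -> "cvlwbs" -> "voepul" -> "VOEPUL"
  "gvpbbnkwu" -> "lauggspbz" -> "laugspbz" -> "etnzlius" -> "ETNZLIUS"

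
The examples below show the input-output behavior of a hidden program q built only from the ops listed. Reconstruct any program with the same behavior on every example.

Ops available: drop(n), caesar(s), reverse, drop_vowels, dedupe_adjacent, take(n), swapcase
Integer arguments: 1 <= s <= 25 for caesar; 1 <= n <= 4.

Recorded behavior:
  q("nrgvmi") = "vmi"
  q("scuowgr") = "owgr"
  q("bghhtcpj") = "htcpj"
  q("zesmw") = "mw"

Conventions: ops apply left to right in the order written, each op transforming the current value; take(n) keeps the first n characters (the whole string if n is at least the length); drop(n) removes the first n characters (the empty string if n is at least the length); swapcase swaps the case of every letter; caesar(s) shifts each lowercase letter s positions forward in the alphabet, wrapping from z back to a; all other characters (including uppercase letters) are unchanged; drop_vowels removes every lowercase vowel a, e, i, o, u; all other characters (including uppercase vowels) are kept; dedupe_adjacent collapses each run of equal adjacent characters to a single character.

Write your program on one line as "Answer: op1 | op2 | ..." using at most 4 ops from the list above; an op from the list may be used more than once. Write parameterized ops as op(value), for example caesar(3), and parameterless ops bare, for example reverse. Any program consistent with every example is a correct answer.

swapcase | drop(3) | swapcase

Check, running the answer program on each example:
  "nrgvmi" -> "NRGVMI" -> "VMI" -> "vmi"
  "scuowgr" -> "SCUOWGR" -> "OWGR" -> "owgr"
  "bghhtcpj" -> "BGHHTCPJ" -> "HTCPJ" -> "htcpj"
  "zesmw" -> "ZESMW" -> "MW" -> "mw"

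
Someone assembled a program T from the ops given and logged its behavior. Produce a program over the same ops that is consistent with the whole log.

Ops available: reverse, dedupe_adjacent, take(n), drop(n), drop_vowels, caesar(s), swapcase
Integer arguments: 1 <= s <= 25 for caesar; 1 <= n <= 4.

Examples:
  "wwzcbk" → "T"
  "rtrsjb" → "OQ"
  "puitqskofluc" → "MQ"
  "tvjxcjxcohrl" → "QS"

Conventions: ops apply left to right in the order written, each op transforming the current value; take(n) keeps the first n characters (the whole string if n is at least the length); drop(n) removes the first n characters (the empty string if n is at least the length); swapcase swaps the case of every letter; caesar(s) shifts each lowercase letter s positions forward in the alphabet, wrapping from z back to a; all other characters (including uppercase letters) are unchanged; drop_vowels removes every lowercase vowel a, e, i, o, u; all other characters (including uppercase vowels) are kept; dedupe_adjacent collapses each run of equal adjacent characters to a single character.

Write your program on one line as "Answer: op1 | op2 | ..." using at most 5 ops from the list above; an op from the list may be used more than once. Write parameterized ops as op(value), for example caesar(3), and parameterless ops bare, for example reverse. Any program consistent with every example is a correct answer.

drop_vowels | take(2) | caesar(23) | dedupe_adjacent | swapcase

Check, running the answer program on each example:
  "wwzcbk" -> "wwzcbk" -> "ww" -> "tt" -> "t" -> "T"
  "rtrsjb" -> "rtrsjb" -> "rt" -> "oq" -> "oq" -> "OQ"
  "puitqskofluc" -> "ptqskflc" -> "pt" -> "mq" -> "mq" -> "MQ"
  "tvjxcjxcohrl" -> "tvjxcjxchrl" -> "tv" -> "qs" -> "qs" -> "QS"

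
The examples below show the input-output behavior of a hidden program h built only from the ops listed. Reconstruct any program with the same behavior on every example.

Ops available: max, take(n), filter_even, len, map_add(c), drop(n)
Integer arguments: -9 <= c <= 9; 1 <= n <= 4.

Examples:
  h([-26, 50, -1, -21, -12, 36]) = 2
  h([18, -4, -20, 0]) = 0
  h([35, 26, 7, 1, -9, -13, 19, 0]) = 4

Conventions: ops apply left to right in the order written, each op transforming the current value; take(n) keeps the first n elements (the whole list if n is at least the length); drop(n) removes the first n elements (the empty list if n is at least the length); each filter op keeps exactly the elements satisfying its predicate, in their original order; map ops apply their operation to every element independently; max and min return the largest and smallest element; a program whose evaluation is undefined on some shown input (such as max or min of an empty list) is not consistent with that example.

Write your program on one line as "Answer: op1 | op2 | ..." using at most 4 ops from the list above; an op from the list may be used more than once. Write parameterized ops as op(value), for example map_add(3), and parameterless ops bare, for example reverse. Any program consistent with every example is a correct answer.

map_add(6) | map_add(-8) | drop(4) | len

Check, running the answer program on each example:
  [-26, 50, -1, -21, -12, 36] -> [-20, 56, 5, -15, -6, 42] -> [-28, 48, -3, -23, -14, 34] -> [-14, 34] -> 2
  [18, -4, -20, 0] -> [24, 2, -14, 6] -> [16, -6, -22, -2] -> [] -> 0
  [35, 26, 7, 1, -9, -13, 19, 0] -> [41, 32, 13, 7, -3, -7, 25, 6] -> [33, 24, 5, -1, -11, -15, 17, -2] -> [-11, -15, 17, -2] -> 4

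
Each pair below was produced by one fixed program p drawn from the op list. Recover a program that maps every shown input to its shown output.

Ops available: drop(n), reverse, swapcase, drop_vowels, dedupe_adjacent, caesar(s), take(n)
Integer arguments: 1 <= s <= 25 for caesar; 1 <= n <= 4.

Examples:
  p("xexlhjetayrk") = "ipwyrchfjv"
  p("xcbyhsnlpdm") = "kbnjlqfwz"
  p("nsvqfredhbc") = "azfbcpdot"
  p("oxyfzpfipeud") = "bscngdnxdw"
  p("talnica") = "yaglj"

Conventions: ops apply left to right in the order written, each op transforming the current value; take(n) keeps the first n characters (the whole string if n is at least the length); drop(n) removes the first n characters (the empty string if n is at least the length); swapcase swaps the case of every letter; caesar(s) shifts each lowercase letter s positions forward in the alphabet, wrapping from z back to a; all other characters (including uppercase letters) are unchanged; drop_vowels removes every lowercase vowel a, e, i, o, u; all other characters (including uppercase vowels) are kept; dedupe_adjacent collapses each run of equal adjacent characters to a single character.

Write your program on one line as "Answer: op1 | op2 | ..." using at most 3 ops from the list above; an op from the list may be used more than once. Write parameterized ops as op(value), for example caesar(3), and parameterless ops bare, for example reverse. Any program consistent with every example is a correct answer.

drop(2) | caesar(24) | reverse

Check, running the answer program on each example:
  "xexlhjetayrk" -> "xlhjetayrk" -> "vjfhcrywpi" -> "ipwyrchfjv"
  "xcbyhsnlpdm" -> "byhsnlpdm" -> "zwfqljnbk" -> "kbnjlqfwz"
  "nsvqfredhbc" -> "vqfredhbc" -> "todpcbfza" -> "azfbcpdot"
  "oxyfzpfipeud" -> "yfzpfipeud" -> "wdxndgncsb" -> "bscngdnxdw"
  "talnica" -> "lnica" -> "jlgay" -> "yaglj"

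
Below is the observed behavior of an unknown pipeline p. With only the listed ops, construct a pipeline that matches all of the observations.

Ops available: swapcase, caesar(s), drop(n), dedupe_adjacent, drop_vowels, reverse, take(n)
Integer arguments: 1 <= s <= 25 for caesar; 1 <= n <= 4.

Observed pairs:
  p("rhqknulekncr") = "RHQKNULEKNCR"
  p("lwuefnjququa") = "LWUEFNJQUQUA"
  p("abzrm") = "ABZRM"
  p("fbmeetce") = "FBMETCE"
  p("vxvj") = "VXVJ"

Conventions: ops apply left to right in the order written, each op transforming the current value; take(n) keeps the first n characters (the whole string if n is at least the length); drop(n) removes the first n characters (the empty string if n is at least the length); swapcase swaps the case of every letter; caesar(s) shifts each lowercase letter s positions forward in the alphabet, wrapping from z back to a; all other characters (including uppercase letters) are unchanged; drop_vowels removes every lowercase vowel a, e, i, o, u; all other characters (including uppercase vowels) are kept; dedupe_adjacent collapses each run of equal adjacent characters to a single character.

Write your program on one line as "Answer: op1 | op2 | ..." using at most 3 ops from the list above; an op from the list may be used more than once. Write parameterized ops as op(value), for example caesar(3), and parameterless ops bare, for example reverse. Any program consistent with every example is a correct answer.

dedupe_adjacent | swapcase

Check, running the answer program on each example:
  "rhqknulekncr" -> "rhqknulekncr" -> "RHQKNULEKNCR"
  "lwuefnjququa" -> "lwuefnjququa" -> "LWUEFNJQUQUA"
  "abzrm" -> "abzrm" -> "ABZRM"
  "fbmeetce" -> "fbmetce" -> "FBMETCE"
  "vxvj" -> "vxvj" -> "VXVJ"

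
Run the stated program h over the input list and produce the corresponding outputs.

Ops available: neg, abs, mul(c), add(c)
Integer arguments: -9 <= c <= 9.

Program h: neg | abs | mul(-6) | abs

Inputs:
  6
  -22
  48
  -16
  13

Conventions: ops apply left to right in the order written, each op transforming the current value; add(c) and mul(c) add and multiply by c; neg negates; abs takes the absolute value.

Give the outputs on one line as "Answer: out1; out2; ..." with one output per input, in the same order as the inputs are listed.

36; 132; 288; 96; 78

Execution, op by op:
  6 -> -6 -> 6 -> -36 -> 36
  -22 -> 22 -> 22 -> -132 -> 132
  48 -> -48 -> 48 -> -288 -> 288
  -16 -> 16 -> 16 -> -96 -> 96
  13 -> -13 -> 13 -> -78 -> 78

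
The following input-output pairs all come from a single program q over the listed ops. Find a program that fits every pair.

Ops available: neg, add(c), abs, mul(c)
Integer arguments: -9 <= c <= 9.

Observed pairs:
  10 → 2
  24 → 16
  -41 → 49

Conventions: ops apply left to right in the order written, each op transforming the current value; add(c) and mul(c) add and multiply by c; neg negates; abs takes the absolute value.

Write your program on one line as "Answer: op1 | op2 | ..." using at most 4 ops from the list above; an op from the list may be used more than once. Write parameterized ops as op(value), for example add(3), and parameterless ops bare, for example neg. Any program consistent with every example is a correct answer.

neg | add(8) | neg | abs

Check, running the answer program on each example:
  10 -> -10 -> -2 -> 2 -> 2
  24 -> -24 -> -16 -> 16 -> 16
  -41 -> 41 -> 49 -> -49 -> 49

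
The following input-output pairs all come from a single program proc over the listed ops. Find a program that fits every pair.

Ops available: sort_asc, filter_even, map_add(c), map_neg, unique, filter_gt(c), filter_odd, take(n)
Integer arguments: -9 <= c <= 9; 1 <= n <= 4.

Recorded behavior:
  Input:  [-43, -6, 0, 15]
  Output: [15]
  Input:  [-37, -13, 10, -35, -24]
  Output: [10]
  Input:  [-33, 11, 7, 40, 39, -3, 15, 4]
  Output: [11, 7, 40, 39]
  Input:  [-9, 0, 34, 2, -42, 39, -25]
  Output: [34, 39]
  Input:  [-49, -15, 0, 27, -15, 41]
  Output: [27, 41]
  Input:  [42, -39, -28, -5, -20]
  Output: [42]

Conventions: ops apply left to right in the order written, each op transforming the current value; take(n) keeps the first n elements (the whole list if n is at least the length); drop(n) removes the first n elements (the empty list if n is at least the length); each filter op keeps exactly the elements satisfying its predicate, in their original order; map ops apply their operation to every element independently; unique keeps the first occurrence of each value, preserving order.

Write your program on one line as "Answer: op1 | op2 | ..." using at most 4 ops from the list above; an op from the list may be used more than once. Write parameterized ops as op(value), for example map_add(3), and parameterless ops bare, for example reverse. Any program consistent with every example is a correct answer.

filter_gt(6) | map_neg | take(4) | map_neg

Check, running the answer program on each example:
  [-43, -6, 0, 15] -> [15] -> [-15] -> [-15] -> [15]
  [-37, -13, 10, -35, -24] -> [10] -> [-10] -> [-10] -> [10]
  [-33, 11, 7, 40, 39, -3, 15, 4] -> [11, 7, 40, 39, 15] -> [-11, -7, -40, -39, -15] -> [-11, -7, -40, -39] -> [11, 7, 40, 39]
  [-9, 0, 34, 2, -42, 39, -25] -> [34, 39] -> [-34, -39] -> [-34, -39] -> [34, 39]
  [-49, -15, 0, 27, -15, 41] -> [27, 41] -> [-27, -41] -> [-27, -41] -> [27, 41]
  [42, -39, -28, -5, -20] -> [42] -> [-42] -> [-42] -> [42]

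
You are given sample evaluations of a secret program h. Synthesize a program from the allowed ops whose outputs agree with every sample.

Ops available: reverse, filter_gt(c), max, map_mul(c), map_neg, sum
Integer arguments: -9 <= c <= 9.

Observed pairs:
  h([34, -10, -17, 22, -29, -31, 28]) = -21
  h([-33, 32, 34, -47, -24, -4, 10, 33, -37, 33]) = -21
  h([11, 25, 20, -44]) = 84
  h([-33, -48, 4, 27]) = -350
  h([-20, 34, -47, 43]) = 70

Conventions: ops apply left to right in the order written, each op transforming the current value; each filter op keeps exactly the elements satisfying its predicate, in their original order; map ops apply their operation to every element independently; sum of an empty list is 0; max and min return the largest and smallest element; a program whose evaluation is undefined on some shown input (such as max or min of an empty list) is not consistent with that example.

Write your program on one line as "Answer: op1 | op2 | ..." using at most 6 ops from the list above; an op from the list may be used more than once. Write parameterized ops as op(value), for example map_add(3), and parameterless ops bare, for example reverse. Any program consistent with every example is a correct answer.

map_neg | map_mul(7) | map_neg | reverse | sum

Check, running the answer program on each example:
  [34, -10, -17, 22, -29, -31, 28] -> [-34, 10, 17, -22, 29, 31, -28] -> [-238, 70, 119, -154, 203, 217, -196] -> [238, -70, -119, 154, -203, -217, 196] -> [196, -217, -203, 154, -119, -70, 238] -> -21
  [-33, 32, 34, -47, -24, -4, 10, 33, -37, 33] -> [33, -32, -34, 47, 24, 4, -10, -33, 37, -33] -> [231, -224, -238, 329, 168, 28, -70, -231, 259, -231] -> [-231, 224, 238, -329, -168, -28, 70, 231, -259, 231] -> [231, -259, 231, 70, -28, -168, -329, 238, 224, -231] -> -21
  [11, 25, 20, -44] -> [-11, -25, -20, 44] -> [-77, -175, -140, 308] -> [77, 175, 140, -308] -> [-308, 140, 175, 77] -> 84
  [-33, -48, 4, 27] -> [33, 48, -4, -27] -> [231, 336, -28, -189] -> [-231, -336, 28, 189] -> [189, 28, -336, -231] -> -350
  [-20, 34, -47, 43] -> [20, -34, 47, -43] -> [140, -238, 329, -301] -> [-140, 238, -329, 301] -> [301, -329, 238, -140] -> 70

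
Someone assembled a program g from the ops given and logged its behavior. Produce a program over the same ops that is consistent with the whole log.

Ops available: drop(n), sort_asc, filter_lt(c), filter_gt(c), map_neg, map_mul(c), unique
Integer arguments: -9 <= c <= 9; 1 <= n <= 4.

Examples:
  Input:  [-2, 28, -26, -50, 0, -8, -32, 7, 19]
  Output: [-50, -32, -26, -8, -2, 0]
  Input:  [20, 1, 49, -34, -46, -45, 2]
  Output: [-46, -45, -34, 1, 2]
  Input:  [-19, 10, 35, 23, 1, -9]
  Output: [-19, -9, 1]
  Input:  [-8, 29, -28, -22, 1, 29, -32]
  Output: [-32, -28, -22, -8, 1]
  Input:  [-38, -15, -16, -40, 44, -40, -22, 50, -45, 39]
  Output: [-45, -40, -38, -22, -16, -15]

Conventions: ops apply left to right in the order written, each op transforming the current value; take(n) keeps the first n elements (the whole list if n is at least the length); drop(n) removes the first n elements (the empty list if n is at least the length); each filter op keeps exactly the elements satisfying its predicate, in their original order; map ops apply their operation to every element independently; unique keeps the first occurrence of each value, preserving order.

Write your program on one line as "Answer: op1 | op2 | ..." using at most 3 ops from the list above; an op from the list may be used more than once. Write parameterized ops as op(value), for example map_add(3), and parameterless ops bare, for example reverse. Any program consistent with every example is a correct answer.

unique | sort_asc | filter_lt(5)

Check, running the answer program on each example:
  [-2, 28, -26, -50, 0, -8, -32, 7, 19] -> [-2, 28, -26, -50, 0, -8, -32, 7, 19] -> [-50, -32, -26, -8, -2, 0, 7, 19, 28] -> [-50, -32, -26, -8, -2, 0]
  [20, 1, 49, -34, -46, -45, 2] -> [20, 1, 49, -34, -46, -45, 2] -> [-46, -45, -34, 1, 2, 20, 49] -> [-46, -45, -34, 1, 2]
  [-19, 10, 35, 23, 1, -9] -> [-19, 10, 35, 23, 1, -9] -> [-19, -9, 1, 10, 23, 35] -> [-19, -9, 1]
  [-8, 29, -28, -22, 1, 29, -32] -> [-8, 29, -28, -22, 1, -32] -> [-32, -28, -22, -8, 1, 29] -> [-32, -28, -22, -8, 1]
  [-38, -15, -16, -40, 44, -40, -22, 50, -45, 39] -> [-38, -15, -16, -40, 44, -22, 50, -45, 39] -> [-45, -40, -38, -22, -16, -15, 39, 44, 50] -> [-45, -40, -38, -22, -16, -15]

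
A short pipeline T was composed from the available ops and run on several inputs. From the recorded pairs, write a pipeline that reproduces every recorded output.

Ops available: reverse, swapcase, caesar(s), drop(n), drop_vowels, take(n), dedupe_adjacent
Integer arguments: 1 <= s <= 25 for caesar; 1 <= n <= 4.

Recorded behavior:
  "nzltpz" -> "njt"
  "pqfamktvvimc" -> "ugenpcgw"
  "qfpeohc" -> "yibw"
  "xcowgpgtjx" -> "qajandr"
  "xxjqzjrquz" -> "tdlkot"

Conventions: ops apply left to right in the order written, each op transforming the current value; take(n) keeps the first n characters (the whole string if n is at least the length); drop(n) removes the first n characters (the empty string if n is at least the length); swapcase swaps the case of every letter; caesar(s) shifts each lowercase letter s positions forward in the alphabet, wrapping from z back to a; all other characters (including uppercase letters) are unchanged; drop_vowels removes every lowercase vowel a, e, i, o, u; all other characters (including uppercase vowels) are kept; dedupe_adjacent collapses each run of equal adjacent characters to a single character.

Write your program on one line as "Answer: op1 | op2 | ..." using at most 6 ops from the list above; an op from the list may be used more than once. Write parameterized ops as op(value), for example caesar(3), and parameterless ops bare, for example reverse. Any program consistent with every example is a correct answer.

swapcase | dedupe_adjacent | swapcase | drop(3) | caesar(20)

Check, running the answer program on each example:
  "nzltpz" -> "NZLTPZ" -> "NZLTPZ" -> "nzltpz" -> "tpz" -> "njt"
  "pqfamktvvimc" -> "PQFAMKTVVIMC" -> "PQFAMKTVIMC" -> "pqfamktvimc" -> "amktvimc" -> "ugenpcgw"
  "qfpeohc" -> "QFPEOHC" -> "QFPEOHC" -> "qfpeohc" -> "eohc" -> "yibw"
  "xcowgpgtjx" -> "XCOWGPGTJX" -> "XCOWGPGTJX" -> "xcowgpgtjx" -> "wgpgtjx" -> "qajandr"
  "xxjqzjrquz" -> "XXJQZJRQUZ" -> "XJQZJRQUZ" -> "xjqzjrquz" -> "zjrquz" -> "tdlkot"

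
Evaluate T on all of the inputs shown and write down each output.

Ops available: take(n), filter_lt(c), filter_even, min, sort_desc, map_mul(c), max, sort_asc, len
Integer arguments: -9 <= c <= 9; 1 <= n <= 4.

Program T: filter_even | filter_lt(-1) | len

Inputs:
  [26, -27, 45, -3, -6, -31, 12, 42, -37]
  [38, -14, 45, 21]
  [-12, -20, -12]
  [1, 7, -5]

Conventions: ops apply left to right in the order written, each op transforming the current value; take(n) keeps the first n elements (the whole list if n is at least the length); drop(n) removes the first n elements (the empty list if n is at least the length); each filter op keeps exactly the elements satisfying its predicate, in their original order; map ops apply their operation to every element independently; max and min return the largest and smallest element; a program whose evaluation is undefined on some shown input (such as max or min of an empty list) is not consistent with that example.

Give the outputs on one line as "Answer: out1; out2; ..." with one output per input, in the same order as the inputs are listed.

1; 1; 3; 0

Execution, op by op:
  [26, -27, 45, -3, -6, -31, 12, 42, -37] -> [26, -6, 12, 42] -> [-6] -> 1
  [38, -14, 45, 21] -> [38, -14] -> [-14] -> 1
  [-12, -20, -12] -> [-12, -20, -12] -> [-12, -20, -12] -> 3
  [1, 7, -5] -> [] -> [] -> 0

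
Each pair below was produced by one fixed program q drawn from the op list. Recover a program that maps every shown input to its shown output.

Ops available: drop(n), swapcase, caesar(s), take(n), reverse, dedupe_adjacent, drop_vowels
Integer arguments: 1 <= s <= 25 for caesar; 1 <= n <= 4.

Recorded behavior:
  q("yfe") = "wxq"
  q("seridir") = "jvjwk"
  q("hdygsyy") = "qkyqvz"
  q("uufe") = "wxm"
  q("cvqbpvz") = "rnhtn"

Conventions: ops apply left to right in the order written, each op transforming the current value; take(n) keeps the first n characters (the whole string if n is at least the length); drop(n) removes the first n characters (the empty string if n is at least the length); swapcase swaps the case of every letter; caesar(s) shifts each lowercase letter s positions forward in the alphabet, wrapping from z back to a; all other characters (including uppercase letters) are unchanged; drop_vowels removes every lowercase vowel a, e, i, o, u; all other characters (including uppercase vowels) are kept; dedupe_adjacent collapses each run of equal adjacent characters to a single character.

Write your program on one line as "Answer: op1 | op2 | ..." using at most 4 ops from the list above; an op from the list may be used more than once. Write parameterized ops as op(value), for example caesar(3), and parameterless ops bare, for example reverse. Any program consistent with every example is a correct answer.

caesar(18) | reverse | dedupe_adjacent | drop_vowels

Check, running the answer program on each example:
  "yfe" -> "qxw" -> "wxq" -> "wxq" -> "wxq"
  "seridir" -> "kwjavaj" -> "javajwk" -> "javajwk" -> "jvjwk"
  "hdygsyy" -> "zvqykqq" -> "qqkyqvz" -> "qkyqvz" -> "qkyqvz"
  "uufe" -> "mmxw" -> "wxmm" -> "wxm" -> "wxm"
  "cvqbpvz" -> "unithnr" -> "rnhtinu" -> "rnhtinu" -> "rnhtn"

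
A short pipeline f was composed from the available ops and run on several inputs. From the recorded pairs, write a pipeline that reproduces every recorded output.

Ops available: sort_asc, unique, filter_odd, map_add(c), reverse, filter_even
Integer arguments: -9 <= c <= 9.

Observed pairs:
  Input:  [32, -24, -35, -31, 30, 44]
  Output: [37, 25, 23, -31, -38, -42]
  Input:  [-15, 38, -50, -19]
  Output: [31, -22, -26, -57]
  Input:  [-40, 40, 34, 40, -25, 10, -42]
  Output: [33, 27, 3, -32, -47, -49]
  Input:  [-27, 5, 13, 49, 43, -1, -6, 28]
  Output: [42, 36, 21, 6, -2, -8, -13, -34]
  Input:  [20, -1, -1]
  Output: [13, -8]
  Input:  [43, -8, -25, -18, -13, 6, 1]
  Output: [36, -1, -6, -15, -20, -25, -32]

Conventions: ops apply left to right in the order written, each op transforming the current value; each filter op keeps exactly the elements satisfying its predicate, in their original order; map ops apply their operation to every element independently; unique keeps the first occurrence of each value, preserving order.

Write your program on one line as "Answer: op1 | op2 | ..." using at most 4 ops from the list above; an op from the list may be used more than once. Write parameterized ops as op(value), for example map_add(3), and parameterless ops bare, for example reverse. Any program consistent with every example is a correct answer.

unique | sort_asc | map_add(-7) | reverse

Check, running the answer program on each example:
  [32, -24, -35, -31, 30, 44] -> [32, -24, -35, -31, 30, 44] -> [-35, -31, -24, 30, 32, 44] -> [-42, -38, -31, 23, 25, 37] -> [37, 25, 23, -31, -38, -42]
  [-15, 38, -50, -19] -> [-15, 38, -50, -19] -> [-50, -19, -15, 38] -> [-57, -26, -22, 31] -> [31, -22, -26, -57]
  [-40, 40, 34, 40, -25, 10, -42] -> [-40, 40, 34, -25, 10, -42] -> [-42, -40, -25, 10, 34, 40] -> [-49, -47, -32, 3, 27, 33] -> [33, 27, 3, -32, -47, -49]
  [-27, 5, 13, 49, 43, -1, -6, 28] -> [-27, 5, 13, 49, 43, -1, -6, 28] -> [-27, -6, -1, 5, 13, 28, 43, 49] -> [-34, -13, -8, -2, 6, 21, 36, 42] -> [42, 36, 21, 6, -2, -8, -13, -34]
  [20, -1, -1] -> [20, -1] -> [-1, 20] -> [-8, 13] -> [13, -8]
  [43, -8, -25, -18, -13, 6, 1] -> [43, -8, -25, -18, -13, 6, 1] -> [-25, -18, -13, -8, 1, 6, 43] -> [-32, -25, -20, -15, -6, -1, 36] -> [36, -1, -6, -15, -20, -25, -32]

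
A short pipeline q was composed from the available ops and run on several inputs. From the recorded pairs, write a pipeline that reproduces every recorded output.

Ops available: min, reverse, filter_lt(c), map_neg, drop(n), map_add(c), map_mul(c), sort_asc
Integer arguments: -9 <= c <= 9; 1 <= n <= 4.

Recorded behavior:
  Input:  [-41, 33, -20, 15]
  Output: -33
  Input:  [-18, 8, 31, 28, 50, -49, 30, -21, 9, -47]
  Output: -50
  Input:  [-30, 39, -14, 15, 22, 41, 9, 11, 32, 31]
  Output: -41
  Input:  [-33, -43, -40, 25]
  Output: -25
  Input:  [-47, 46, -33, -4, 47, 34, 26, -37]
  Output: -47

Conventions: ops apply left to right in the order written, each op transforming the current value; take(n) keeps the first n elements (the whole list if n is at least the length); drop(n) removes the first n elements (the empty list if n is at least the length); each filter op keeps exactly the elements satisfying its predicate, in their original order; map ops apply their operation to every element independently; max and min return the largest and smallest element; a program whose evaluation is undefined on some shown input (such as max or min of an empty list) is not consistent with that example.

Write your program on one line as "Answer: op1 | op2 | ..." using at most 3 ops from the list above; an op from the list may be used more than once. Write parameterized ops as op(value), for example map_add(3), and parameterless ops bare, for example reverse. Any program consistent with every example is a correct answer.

map_neg | min

Check, running the answer program on each example:
  [-41, 33, -20, 15] -> [41, -33, 20, -15] -> -33
  [-18, 8, 31, 28, 50, -49, 30, -21, 9, -47] -> [18, -8, -31, -28, -50, 49, -30, 21, -9, 47] -> -50
  [-30, 39, -14, 15, 22, 41, 9, 11, 32, 31] -> [30, -39, 14, -15, -22, -41, -9, -11, -32, -31] -> -41
  [-33, -43, -40, 25] -> [33, 43, 40, -25] -> -25
  [-47, 46, -33, -4, 47, 34, 26, -37] -> [47, -46, 33, 4, -47, -34, -26, 37] -> -47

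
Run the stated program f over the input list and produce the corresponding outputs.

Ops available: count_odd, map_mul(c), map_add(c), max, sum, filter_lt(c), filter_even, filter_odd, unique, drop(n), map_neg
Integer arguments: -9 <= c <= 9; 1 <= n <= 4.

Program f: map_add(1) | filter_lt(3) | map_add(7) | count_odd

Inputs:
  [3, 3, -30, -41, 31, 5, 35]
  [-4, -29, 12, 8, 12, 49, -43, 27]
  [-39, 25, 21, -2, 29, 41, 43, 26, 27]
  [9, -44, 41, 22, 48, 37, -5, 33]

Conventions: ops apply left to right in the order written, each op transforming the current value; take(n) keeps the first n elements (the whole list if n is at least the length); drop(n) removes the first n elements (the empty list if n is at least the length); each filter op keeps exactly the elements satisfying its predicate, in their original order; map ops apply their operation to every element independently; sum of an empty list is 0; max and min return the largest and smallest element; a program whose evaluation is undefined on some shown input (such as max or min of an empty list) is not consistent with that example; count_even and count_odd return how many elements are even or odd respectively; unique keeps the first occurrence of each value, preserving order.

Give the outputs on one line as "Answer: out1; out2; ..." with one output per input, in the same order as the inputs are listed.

Execution, op by op:
  [3, 3, -30, -41, 31, 5, 35] -> [4, 4, -29, -40, 32, 6, 36] -> [-29, -40] -> [-22, -33] -> 1
  [-4, -29, 12, 8, 12, 49, -43, 27] -> [-3, -28, 13, 9, 13, 50, -42, 28] -> [-3, -28, -42] -> [4, -21, -35] -> 2
  [-39, 25, 21, -2, 29, 41, 43, 26, 27] -> [-38, 26, 22, -1, 30, 42, 44, 27, 28] -> [-38, -1] -> [-31, 6] -> 1
  [9, -44, 41, 22, 48, 37, -5, 33] -> [10, -43, 42, 23, 49, 38, -4, 34] -> [-43, -4] -> [-36, 3] -> 1

1; 2; 1; 1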